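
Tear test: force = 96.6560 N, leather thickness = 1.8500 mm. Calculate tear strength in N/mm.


Formula: Tear strength = force / thickness
Substituting: Tear strength = 96.6560 / 1.8500
Result: 52.2465 N/mm


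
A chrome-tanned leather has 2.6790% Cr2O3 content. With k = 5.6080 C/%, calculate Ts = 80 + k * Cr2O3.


Formula: Ts = 80 + k * Cr2O3
Substituting: Ts = 80 + 5.6080 * 2.6790
Result: 95.0238 C


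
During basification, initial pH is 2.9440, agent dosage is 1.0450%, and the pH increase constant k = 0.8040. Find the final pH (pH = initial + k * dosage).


Formula: pH_final = pH_initial + k * base_pct
Substituting: pH_final = 2.9440 + 0.8040 * 1.0450
Result: 3.7842


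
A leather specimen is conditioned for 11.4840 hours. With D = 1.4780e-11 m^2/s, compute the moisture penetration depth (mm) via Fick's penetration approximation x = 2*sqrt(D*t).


t = 11.4840 hr * 3600 = 41342.4000 s
D * t = 1.4780e-11 * 41342.4000 = 6.1104e-07
x = 2 * sqrt(D*t) = 2 * sqrt(6.1104e-07) = 0.00156338 m = 1.5634 mm


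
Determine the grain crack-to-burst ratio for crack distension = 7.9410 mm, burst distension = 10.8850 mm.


Formula: Ratio = crack / burst
Substituting: Ratio = 7.9410 / 10.8850
Result: 0.7295


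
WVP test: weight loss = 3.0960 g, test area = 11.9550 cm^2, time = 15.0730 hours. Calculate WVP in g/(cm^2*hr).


Formula: WVP = loss / (area * time)
Substituting: WVP = 3.0960 / (11.9550 * 15.0730)
Result: 0.0171811 g/(cm^2*hr)


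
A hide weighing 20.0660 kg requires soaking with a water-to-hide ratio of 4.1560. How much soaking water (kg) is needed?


Formula: Water = hide_weight * ratio
Substituting: Water = 20.0660 * 4.1560
Result: 83.3943 kg


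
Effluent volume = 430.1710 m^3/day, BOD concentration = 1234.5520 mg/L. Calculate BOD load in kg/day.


Formula: BOD_load = volume * conc / 1000
Substituting: BOD_load = 430.1710 * 1234.5520 / 1000
Result: 531.0685 kg/day


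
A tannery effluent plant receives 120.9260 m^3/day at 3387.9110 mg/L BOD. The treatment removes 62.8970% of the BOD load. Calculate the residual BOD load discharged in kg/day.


Load_in = volume * conc / 1000 = 120.9260 * 3387.9110 / 1000 = 409.6865 kg/day
Removed = Load_in * eff / 100 = 409.6865 * 62.8970 / 100 = 257.6805 kg/day
Load_out = Load_in - Removed = 409.6865 - 257.6805 = 152.0060 kg/day


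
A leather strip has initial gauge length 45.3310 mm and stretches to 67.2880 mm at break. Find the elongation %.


Formula: Elongation = (Lf - L0) / L0 * 100
Substituting: Elongation = (67.2880 - 45.3310) / 45.3310 * 100
Result: 48.4371 %


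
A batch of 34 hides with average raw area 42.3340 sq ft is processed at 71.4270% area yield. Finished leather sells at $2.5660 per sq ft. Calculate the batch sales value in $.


Raw_total = N * avg_area = 34 * 42.3340 = 1439.3560 sq ft
Finished = Raw_total * yield / 100 = 1439.3560 * 71.4270 / 100 = 1028.0888 sq ft
Value = Finished * price = 1028.0888 * 2.5660 = 2638.0759 $


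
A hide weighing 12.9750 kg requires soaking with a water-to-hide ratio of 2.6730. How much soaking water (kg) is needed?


Formula: Water = hide_weight * ratio
Substituting: Water = 12.9750 * 2.6730
Result: 34.6822 kg


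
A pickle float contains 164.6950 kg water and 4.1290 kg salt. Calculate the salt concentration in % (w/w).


Formula: Conc = salt / (water + salt) * 100
Substituting: Conc = 4.1290 / (164.6950 + 4.1290) * 100
Result: 2.4457 %


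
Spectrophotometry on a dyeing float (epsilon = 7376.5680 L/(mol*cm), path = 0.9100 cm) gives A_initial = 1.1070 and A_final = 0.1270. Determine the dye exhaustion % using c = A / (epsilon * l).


c_initial = A_i / (epsilon * l) = 1.1070 / (7376.5680 * 0.9100) = 1.6491e-04 mol/L
c_final = A_f / (epsilon * l) = 0.1270 / (7376.5680 * 0.9100) = 1.8919e-05 mol/L
Exhaustion = (c_initial - c_final) / c_initial * 100 = (1.6491e-04 - 1.8919e-05) / 1.6491e-04 * 100 = 88.5276 %


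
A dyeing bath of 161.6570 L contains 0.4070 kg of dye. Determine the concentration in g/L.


Formula: Conc = dye_mass(kg) / volume(L) * 1000
Substituting: Conc = 0.4070 / 161.6570 * 1000
Result: 2.5177 g/L


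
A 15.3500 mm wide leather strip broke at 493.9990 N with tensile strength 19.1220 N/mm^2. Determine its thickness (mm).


Formula: t = F / (TS * w)
Substituting: t = 493.9990 / (19.1220 * 15.3500)
Result: 1.6830 mm


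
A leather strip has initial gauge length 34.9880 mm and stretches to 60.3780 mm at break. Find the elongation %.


Formula: Elongation = (Lf - L0) / L0 * 100
Substituting: Elongation = (60.3780 - 34.9880) / 34.9880 * 100
Result: 72.5677 %


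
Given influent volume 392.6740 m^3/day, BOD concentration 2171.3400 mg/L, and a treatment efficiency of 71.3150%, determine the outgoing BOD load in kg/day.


Load_in = volume * conc / 1000 = 392.6740 * 2171.3400 / 1000 = 852.6288 kg/day
Removed = Load_in * eff / 100 = 852.6288 * 71.3150 / 100 = 608.0522 kg/day
Load_out = Load_in - Removed = 852.6288 - 608.0522 = 244.5766 kg/day


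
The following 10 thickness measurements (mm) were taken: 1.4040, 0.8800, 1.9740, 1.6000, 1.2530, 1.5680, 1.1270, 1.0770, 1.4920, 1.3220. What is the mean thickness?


Formula: Average = sum / n
Substituting: Average = 13.6970 / 10
Result: 1.3697 mm


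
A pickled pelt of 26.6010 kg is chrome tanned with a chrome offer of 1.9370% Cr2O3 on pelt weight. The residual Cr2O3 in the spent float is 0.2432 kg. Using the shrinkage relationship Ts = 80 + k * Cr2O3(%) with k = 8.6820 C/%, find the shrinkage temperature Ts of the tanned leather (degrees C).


Offered = pelt * offer_pct / 100 = 26.6010 * 1.9370 / 100 = 0.5153 kg
Uptake = offered - residual = 0.5153 - 0.2432 = 0.2721 kg
Cr2O3% on pelt = uptake / pelt * 100 = 0.2721 / 26.6010 * 100 = 1.0227 %
Ts = 80 + k * Cr2O3% = 80 + 8.6820 * 1.0227 = 88.8795 C


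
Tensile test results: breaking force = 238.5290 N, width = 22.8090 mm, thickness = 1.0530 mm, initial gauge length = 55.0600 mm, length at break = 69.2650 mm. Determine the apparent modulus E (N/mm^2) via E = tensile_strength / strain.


TS = F / (w * t) = 238.5290 / (22.8090 * 1.0530) = 9.9313 N/mm^2
strain = (Lf - L0) / L0 = (69.2650 - 55.0600) / 55.0600 = 0.2580
E = TS / strain = 9.9313 / 0.2580 = 38.4948 N/mm^2


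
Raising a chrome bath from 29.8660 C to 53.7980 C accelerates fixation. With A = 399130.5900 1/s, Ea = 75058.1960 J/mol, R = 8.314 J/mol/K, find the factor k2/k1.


T1 = 29.8660 + 273.15 = 303.0160 K; T2 = 53.7980 + 273.15 = 326.9480 K
k1 = A * exp(-Ea/(R*T1)) = 399130.5900 * exp(-75058.1960/(8.314*303.0160)) = 4.5913e-08 1/s
k2 = A * exp(-Ea/(R*T2)) = 399130.5900 * exp(-75058.1960/(8.314*326.9480)) = 4.0650e-07 1/s
k2/k1 = 4.0650e-07 / 4.5913e-08 = 8.8537


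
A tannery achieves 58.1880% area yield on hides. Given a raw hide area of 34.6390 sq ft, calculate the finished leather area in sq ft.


Formula: finished = raw * yield / 100
Substituting: finished = 34.6390 * 58.1880 / 100
Result: 20.1557 sq ft


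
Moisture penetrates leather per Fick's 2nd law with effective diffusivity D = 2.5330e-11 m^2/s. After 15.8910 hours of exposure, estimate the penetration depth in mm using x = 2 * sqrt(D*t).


t = 15.8910 hr * 3600 = 57207.6000 s
D * t = 2.5330e-11 * 57207.6000 = 1.4491e-06
x = 2 * sqrt(D*t) = 2 * sqrt(1.4491e-06) = 0.00240755 m = 2.4075 mm


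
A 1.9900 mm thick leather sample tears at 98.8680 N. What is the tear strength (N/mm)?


Formula: Tear strength = force / thickness
Substituting: Tear strength = 98.8680 / 1.9900
Result: 49.6824 N/mm


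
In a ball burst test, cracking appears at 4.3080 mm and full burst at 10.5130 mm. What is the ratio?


Formula: Ratio = crack / burst
Substituting: Ratio = 4.3080 / 10.5130
Result: 0.4098


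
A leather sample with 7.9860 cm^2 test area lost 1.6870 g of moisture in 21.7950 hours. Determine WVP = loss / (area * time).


Formula: WVP = loss / (area * time)
Substituting: WVP = 1.6870 / (7.9860 * 21.7950)
Result: 0.00969235 g/(cm^2*hr)


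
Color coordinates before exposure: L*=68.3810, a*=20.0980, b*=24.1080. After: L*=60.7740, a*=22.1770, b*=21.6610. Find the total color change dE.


dL = -7.6070, da = 2.0790, db = -2.4470
dE = sqrt((-7.6070)^2 + 2.0790^2 + (-2.4470)^2) = 8.2569


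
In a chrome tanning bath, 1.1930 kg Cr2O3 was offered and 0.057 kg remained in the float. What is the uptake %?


Formula: Uptake = (offered - residual) / offered * 100
Substituting: Uptake = (1.1930 - 0.057) / 1.1930 * 100
Result: 95.2221 %


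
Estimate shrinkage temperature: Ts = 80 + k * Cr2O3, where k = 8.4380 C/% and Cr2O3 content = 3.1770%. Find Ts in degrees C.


Formula: Ts = 80 + k * Cr2O3
Substituting: Ts = 80 + 8.4380 * 3.1770
Result: 106.8075 C


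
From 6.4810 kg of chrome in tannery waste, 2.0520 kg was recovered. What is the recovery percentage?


Formula: Recovery = recovered / input * 100
Substituting: Recovery = 2.0520 / 6.4810 * 100
Result: 31.6618 %


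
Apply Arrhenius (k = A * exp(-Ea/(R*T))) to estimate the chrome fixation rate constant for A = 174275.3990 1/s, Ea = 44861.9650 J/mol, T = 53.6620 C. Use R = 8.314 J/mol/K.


T_K = T_C + 273.15 = 53.6620 + 273.15 = 326.8120 K
exponent = -Ea / (R * T_K) = -44861.9650 / (8.314 * 326.8120) = -16.5109
k = A * exp(exponent) = 174275.3990 * exp(-16.5109) = 0.0117666 1/s


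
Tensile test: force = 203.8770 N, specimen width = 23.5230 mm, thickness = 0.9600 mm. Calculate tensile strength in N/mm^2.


Formula: TS = force / (width * thickness)
Substituting: TS = 203.8770 / (23.5230 * 0.9600)
Result: 9.0283 N/mm^2


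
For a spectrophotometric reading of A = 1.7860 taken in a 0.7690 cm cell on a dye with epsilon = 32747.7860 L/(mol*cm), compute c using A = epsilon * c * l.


Formula: c = A / (epsilon * l)
Substituting: c = 1.7860 / (32747.7860 * 0.7690)
Result: 7.0921e-05 mol/L


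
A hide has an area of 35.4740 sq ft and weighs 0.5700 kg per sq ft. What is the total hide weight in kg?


Formula: Weight = area * weight_per_sqft
Substituting: Weight = 35.4740 * 0.5700
Result: 20.2202 kg


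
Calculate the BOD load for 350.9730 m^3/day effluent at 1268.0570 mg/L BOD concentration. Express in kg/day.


Formula: BOD_load = volume * conc / 1000
Substituting: BOD_load = 350.9730 * 1268.0570 / 1000
Result: 445.0538 kg/day


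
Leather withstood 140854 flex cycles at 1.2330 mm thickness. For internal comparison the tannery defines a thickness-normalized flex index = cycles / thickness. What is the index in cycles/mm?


Formula: Index = cycles / thickness
Substituting: Index = 140854 / 1.2330
Result: 114236.8208 cycles/mm


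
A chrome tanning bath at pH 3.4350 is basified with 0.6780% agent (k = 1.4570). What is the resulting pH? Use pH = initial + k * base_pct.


Formula: pH_final = pH_initial + k * base_pct
Substituting: pH_final = 3.4350 + 1.4570 * 0.6780
Result: 4.4228


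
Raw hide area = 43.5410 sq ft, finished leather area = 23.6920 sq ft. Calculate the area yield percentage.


Formula: Yield = finished / raw * 100
Substituting: Yield = 23.6920 / 43.5410 * 100
Result: 54.4131 %


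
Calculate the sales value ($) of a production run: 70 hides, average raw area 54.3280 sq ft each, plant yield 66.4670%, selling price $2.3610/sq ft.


Raw_total = N * avg_area = 70 * 54.3280 = 3802.9600 sq ft
Finished = Raw_total * yield / 100 = 3802.9600 * 66.4670 / 100 = 2527.7134 sq ft
Value = Finished * price = 2527.7134 * 2.3610 = 5967.9314 $


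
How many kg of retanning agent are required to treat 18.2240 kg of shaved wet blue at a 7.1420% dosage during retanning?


Formula: Retan = substrate * pct / 100
Substituting: Retan = 18.2240 * 7.1420 / 100
Result: 1.3016 kg


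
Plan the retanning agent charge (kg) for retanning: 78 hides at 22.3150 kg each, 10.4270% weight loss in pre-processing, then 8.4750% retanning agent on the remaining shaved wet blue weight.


Total_raw = N * avg_wt = 78 * 22.3150 = 1740.5700 kg
Substrate = Total_raw * (1 - loss/100) = 1740.5700 * (1 - 10.4270/100) = 1559.0808 kg
Retan = Substrate * pct / 100 = 1559.0808 * 8.4750 / 100 = 132.1321 kg


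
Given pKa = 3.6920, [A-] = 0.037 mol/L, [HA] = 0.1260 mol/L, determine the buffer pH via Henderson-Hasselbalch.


ratio = [A-] / [HA] = 0.037 / 0.1260 = 0.2937
log10(ratio) = -0.5322
pH = pKa + log10(ratio) = 3.6920 - 0.5322 = 3.1598


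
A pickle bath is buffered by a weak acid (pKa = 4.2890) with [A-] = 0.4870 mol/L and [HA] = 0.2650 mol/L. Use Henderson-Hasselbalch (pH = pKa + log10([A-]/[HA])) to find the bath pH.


ratio = [A-] / [HA] = 0.4870 / 0.2650 = 1.8377
log10(ratio) = 0.2643
pH = pKa + log10(ratio) = 4.2890 + 0.2643 = 4.5533


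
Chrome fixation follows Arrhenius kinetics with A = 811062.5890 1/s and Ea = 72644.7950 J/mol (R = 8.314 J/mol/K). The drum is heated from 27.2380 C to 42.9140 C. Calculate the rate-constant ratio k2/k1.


T1 = 27.2380 + 273.15 = 300.3880 K; T2 = 42.9140 + 273.15 = 316.0640 K
k1 = A * exp(-Ea/(R*T1)) = 811062.5890 * exp(-72644.7950/(8.314*300.3880)) = 1.8895e-07 1/s
k2 = A * exp(-Ea/(R*T2)) = 811062.5890 * exp(-72644.7950/(8.314*316.0640)) = 7.9966e-07 1/s
k2/k1 = 7.9966e-07 / 1.8895e-07 = 4.2321


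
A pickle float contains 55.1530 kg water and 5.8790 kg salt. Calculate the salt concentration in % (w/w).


Formula: Conc = salt / (water + salt) * 100
Substituting: Conc = 5.8790 / (55.1530 + 5.8790) * 100
Result: 9.6327 %


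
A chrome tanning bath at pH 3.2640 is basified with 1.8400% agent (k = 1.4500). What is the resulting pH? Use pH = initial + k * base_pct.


Formula: pH_final = pH_initial + k * base_pct
Substituting: pH_final = 3.2640 + 1.4500 * 1.8400
Result: 5.9320


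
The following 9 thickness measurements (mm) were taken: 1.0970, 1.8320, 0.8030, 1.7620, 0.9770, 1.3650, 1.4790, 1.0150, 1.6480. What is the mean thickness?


Formula: Average = sum / n
Substituting: Average = 11.9780 / 9
Result: 1.3309 mm


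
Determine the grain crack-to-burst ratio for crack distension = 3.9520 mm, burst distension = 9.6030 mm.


Formula: Ratio = crack / burst
Substituting: Ratio = 3.9520 / 9.6030
Result: 0.4115


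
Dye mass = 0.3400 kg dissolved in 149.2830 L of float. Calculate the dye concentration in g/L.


Formula: Conc = dye_mass(kg) / volume(L) * 1000
Substituting: Conc = 0.3400 / 149.2830 * 1000
Result: 2.2776 g/L


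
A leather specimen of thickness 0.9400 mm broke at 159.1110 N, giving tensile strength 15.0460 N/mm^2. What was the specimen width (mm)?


Formula: w = F / (TS * t)
Substituting: w = 159.1110 / (15.0460 * 0.9400)
Result: 11.2500 mm


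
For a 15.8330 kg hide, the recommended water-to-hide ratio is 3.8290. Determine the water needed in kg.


Formula: Water = hide_weight * ratio
Substituting: Water = 15.8330 * 3.8290
Result: 60.6246 kg


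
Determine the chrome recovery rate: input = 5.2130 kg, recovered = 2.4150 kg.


Formula: Recovery = recovered / input * 100
Substituting: Recovery = 2.4150 / 5.2130 * 100
Result: 46.3265 %


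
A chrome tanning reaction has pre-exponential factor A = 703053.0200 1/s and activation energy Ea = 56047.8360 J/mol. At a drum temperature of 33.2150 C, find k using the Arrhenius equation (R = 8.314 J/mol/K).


T_K = T_C + 273.15 = 33.2150 + 273.15 = 306.3650 K
exponent = -Ea / (R * T_K) = -56047.8360 / (8.314 * 306.3650) = -22.0044
k = A * exp(exponent) = 703053.0200 * exp(-22.0044) = 1.9525e-04 1/s


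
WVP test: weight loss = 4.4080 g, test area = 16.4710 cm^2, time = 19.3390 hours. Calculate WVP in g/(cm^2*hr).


Formula: WVP = loss / (area * time)
Substituting: WVP = 4.4080 / (16.4710 * 19.3390)
Result: 0.0138385 g/(cm^2*hr)


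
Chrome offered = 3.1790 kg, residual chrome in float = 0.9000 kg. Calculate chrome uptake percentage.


Formula: Uptake = (offered - residual) / offered * 100
Substituting: Uptake = (3.1790 - 0.9000) / 3.1790 * 100
Result: 71.6892 %


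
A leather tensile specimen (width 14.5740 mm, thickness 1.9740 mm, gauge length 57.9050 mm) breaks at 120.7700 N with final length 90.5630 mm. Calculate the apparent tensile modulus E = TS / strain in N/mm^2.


TS = F / (w * t) = 120.7700 / (14.5740 * 1.9740) = 4.1979 N/mm^2
strain = (Lf - L0) / L0 = (90.5630 - 57.9050) / 57.9050 = 0.5640
E = TS / strain = 4.1979 / 0.5640 = 7.4432 N/mm^2


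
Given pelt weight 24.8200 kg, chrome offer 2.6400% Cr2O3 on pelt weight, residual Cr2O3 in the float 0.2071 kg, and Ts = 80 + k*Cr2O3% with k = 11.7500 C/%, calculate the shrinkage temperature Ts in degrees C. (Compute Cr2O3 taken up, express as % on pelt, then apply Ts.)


Offered = pelt * offer_pct / 100 = 24.8200 * 2.6400 / 100 = 0.6552 kg
Uptake = offered - residual = 0.6552 - 0.2071 = 0.4481 kg
Cr2O3% on pelt = uptake / pelt * 100 = 0.4481 / 24.8200 * 100 = 1.8056 %
Ts = 80 + k * Cr2O3% = 80 + 11.7500 * 1.8056 = 101.2157 C


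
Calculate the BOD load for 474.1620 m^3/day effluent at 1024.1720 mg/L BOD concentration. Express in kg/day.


Formula: BOD_load = volume * conc / 1000
Substituting: BOD_load = 474.1620 * 1024.1720 / 1000
Result: 485.6234 kg/day


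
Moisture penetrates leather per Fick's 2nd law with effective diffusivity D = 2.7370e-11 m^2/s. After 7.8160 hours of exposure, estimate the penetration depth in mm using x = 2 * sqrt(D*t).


t = 7.8160 hr * 3600 = 28137.6000 s
D * t = 2.7370e-11 * 28137.6000 = 7.7013e-07
x = 2 * sqrt(D*t) = 2 * sqrt(7.7013e-07) = 0.00175514 m = 1.7551 mm


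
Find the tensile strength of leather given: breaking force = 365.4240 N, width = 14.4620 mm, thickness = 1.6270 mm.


Formula: TS = force / (width * thickness)
Substituting: TS = 365.4240 / (14.4620 * 1.6270)
Result: 15.5303 N/mm^2


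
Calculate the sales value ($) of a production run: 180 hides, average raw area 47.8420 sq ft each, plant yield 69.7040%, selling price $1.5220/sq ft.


Raw_total = N * avg_area = 180 * 47.8420 = 8611.5600 sq ft
Finished = Raw_total * yield / 100 = 8611.5600 * 69.7040 / 100 = 6002.6018 sq ft
Value = Finished * price = 6002.6018 * 1.5220 = 9135.9599 $


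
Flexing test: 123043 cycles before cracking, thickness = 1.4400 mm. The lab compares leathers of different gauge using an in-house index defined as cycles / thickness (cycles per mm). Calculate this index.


Formula: Index = cycles / thickness
Substituting: Index = 123043 / 1.4400
Result: 85446.5278 cycles/mm


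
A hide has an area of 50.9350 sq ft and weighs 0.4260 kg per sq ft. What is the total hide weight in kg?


Formula: Weight = area * weight_per_sqft
Substituting: Weight = 50.9350 * 0.4260
Result: 21.6983 kg


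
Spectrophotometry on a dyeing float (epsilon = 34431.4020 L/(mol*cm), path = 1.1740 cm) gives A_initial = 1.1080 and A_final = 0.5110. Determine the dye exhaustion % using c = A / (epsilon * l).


c_initial = A_i / (epsilon * l) = 1.1080 / (34431.4020 * 1.1740) = 2.7410e-05 mol/L
c_final = A_f / (epsilon * l) = 0.5110 / (34431.4020 * 1.1740) = 1.2641e-05 mol/L
Exhaustion = (c_initial - c_final) / c_initial * 100 = (2.7410e-05 - 1.2641e-05) / 2.7410e-05 * 100 = 53.8809 %


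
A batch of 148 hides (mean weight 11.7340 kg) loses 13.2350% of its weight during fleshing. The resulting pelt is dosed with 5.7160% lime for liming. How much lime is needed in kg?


Total_raw = N * avg_wt = 148 * 11.7340 = 1736.6320 kg
Substrate = Total_raw * (1 - loss/100) = 1736.6320 * (1 - 13.2350/100) = 1506.7888 kg
Lime = Substrate * pct / 100 = 1506.7888 * 5.7160 / 100 = 86.1280 kg


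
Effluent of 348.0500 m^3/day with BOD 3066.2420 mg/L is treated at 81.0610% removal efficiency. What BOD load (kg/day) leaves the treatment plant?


Load_in = volume * conc / 1000 = 348.0500 * 3066.2420 / 1000 = 1067.2055 kg/day
Removed = Load_in * eff / 100 = 1067.2055 * 81.0610 / 100 = 865.0875 kg/day
Load_out = Load_in - Removed = 1067.2055 - 865.0875 = 202.1181 kg/day


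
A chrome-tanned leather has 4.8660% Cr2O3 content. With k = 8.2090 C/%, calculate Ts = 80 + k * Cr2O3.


Formula: Ts = 80 + k * Cr2O3
Substituting: Ts = 80 + 8.2090 * 4.8660
Result: 119.9450 C


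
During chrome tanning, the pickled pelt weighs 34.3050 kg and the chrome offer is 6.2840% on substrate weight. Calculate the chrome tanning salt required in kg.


Formula: Chrome = substrate * pct / 100
Substituting: Chrome = 34.3050 * 6.2840 / 100
Result: 2.1557 kg


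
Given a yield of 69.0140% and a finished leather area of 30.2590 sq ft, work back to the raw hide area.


Formula: raw = finished * 100 / yield
Substituting: raw = 30.2590 * 100 / 69.0140
Result: 43.8447 sq ft


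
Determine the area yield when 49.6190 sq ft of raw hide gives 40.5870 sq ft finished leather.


Formula: Yield = finished / raw * 100
Substituting: Yield = 40.5870 / 49.6190 * 100
Result: 81.7973 %


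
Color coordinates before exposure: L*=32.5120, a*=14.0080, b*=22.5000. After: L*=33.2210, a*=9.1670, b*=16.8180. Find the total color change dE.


dL = 0.7090, da = -4.8410, db = -5.6820
dE = sqrt(0.7090^2 + (-4.8410)^2 + (-5.6820)^2) = 7.4982


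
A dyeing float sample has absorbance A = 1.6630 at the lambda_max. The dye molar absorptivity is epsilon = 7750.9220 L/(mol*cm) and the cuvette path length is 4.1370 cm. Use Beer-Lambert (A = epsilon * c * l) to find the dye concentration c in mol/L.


Formula: c = A / (epsilon * l)
Substituting: c = 1.6630 / (7750.9220 * 4.1370)
Result: 5.1862e-05 mol/L


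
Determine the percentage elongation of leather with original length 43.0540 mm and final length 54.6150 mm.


Formula: Elongation = (Lf - L0) / L0 * 100
Substituting: Elongation = (54.6150 - 43.0540) / 43.0540 * 100
Result: 26.8523 %


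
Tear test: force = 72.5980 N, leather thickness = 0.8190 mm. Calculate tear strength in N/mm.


Formula: Tear strength = force / thickness
Substituting: Tear strength = 72.5980 / 0.8190
Result: 88.6422 N/mm


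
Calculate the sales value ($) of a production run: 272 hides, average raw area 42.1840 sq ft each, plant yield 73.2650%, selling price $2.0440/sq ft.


Raw_total = N * avg_area = 272 * 42.1840 = 11474.0480 sq ft
Finished = Raw_total * yield / 100 = 11474.0480 * 73.2650 / 100 = 8406.4613 sq ft
Value = Finished * price = 8406.4613 * 2.0440 = 17182.8068 $


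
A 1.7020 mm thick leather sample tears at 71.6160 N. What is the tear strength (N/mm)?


Formula: Tear strength = force / thickness
Substituting: Tear strength = 71.6160 / 1.7020
Result: 42.0776 N/mm


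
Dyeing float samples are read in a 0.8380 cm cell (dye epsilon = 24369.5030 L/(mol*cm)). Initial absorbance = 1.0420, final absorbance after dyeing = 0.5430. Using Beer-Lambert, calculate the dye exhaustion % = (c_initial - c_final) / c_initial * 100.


c_initial = A_i / (epsilon * l) = 1.0420 / (24369.5030 * 0.8380) = 5.1024e-05 mol/L
c_final = A_f / (epsilon * l) = 0.5430 / (24369.5030 * 0.8380) = 2.6589e-05 mol/L
Exhaustion = (c_initial - c_final) / c_initial * 100 = (5.1024e-05 - 2.6589e-05) / 5.1024e-05 * 100 = 47.8887 %


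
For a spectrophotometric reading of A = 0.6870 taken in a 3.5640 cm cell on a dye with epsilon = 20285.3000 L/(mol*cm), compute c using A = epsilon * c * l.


Formula: c = A / (epsilon * l)
Substituting: c = 0.6870 / (20285.3000 * 3.5640)
Result: 9.5025e-06 mol/L


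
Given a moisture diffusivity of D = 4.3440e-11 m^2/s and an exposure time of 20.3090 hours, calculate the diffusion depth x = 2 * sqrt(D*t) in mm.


t = 20.3090 hr * 3600 = 73112.4000 s
D * t = 4.3440e-11 * 73112.4000 = 3.1760e-06
x = 2 * sqrt(D*t) = 2 * sqrt(3.1760e-06) = 0.00356427 m = 3.5643 mm


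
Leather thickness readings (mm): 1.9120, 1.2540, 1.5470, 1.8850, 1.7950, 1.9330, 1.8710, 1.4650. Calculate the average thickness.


Formula: Average = sum / n
Substituting: Average = 13.6620 / 8
Result: 1.7077 mm


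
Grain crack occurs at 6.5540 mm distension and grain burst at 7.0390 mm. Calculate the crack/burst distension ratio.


Formula: Ratio = crack / burst
Substituting: Ratio = 6.5540 / 7.0390
Result: 0.9311


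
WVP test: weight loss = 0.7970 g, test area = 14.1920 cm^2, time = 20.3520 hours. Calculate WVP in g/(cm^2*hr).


Formula: WVP = loss / (area * time)
Substituting: WVP = 0.7970 / (14.1920 * 20.3520)
Result: 0.00275936 g/(cm^2*hr)


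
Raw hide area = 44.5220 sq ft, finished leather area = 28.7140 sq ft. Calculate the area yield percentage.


Formula: Yield = finished / raw * 100
Substituting: Yield = 28.7140 / 44.5220 * 100
Result: 64.4940 %


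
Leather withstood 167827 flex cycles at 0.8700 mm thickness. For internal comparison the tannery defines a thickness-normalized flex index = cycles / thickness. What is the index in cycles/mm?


Formula: Index = cycles / thickness
Substituting: Index = 167827 / 0.8700
Result: 192904.5977 cycles/mm


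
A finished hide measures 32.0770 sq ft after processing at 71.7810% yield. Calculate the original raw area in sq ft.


Formula: raw = finished * 100 / yield
Substituting: raw = 32.0770 * 100 / 71.7810
Result: 44.6873 sq ft


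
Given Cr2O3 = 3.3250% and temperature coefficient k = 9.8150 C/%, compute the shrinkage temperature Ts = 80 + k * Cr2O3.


Formula: Ts = 80 + k * Cr2O3
Substituting: Ts = 80 + 9.8150 * 3.3250
Result: 112.6349 C


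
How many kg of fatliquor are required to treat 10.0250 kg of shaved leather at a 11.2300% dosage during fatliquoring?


Formula: Fat = substrate * pct / 100
Substituting: Fat = 10.0250 * 11.2300 / 100
Result: 1.1258 kg


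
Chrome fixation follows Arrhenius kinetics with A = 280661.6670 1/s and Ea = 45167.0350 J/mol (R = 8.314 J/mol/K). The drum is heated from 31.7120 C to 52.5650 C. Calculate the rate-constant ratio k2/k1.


T1 = 31.7120 + 273.15 = 304.8620 K; T2 = 52.5650 + 273.15 = 325.7150 K
k1 = A * exp(-Ea/(R*T1)) = 280661.6670 * exp(-45167.0350/(8.314*304.8620)) = 0.00511735 1/s
k2 = A * exp(-Ea/(R*T2)) = 280661.6670 * exp(-45167.0350/(8.314*325.7150)) = 0.0160148 1/s
k2/k1 = 0.0160148 / 0.00511735 = 3.1295


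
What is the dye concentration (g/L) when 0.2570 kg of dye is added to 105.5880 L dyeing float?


Formula: Conc = dye_mass(kg) / volume(L) * 1000
Substituting: Conc = 0.2570 / 105.5880 * 1000
Result: 2.4340 g/L


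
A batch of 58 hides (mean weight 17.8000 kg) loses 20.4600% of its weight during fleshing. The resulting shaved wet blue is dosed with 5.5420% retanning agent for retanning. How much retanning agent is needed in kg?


Total_raw = N * avg_wt = 58 * 17.8000 = 1032.4000 kg
Substrate = Total_raw * (1 - loss/100) = 1032.4000 * (1 - 20.4600/100) = 821.1710 kg
Retan = Substrate * pct / 100 = 821.1710 * 5.5420 / 100 = 45.5093 kg


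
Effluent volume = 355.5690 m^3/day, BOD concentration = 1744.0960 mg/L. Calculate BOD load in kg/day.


Formula: BOD_load = volume * conc / 1000
Substituting: BOD_load = 355.5690 * 1744.0960 / 1000
Result: 620.1465 kg/day


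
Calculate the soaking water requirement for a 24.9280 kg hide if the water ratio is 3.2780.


Formula: Water = hide_weight * ratio
Substituting: Water = 24.9280 * 3.2780
Result: 81.7140 kg


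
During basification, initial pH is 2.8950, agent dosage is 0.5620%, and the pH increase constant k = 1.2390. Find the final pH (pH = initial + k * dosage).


Formula: pH_final = pH_initial + k * base_pct
Substituting: pH_final = 2.8950 + 1.2390 * 0.5620
Result: 3.5913


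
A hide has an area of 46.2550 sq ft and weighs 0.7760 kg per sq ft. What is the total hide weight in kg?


Formula: Weight = area * weight_per_sqft
Substituting: Weight = 46.2550 * 0.7760
Result: 35.8939 kg


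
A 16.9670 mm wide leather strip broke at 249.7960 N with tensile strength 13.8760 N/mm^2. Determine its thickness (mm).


Formula: t = F / (TS * w)
Substituting: t = 249.7960 / (13.8760 * 16.9670)
Result: 1.0610 mm


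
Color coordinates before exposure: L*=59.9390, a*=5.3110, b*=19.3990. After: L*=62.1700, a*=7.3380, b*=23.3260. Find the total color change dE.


dL = 2.2310, da = 2.0270, db = 3.9270
dE = sqrt(2.2310^2 + 2.0270^2 + 3.9270^2) = 4.9505


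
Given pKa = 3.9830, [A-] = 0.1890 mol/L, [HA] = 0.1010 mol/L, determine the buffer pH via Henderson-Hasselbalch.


ratio = [A-] / [HA] = 0.1890 / 0.1010 = 1.8713
log10(ratio) = 0.2721
pH = pKa + log10(ratio) = 3.9830 + 0.2721 = 4.2551


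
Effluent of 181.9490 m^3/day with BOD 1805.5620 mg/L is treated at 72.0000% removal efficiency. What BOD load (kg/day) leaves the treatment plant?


Load_in = volume * conc / 1000 = 181.9490 * 1805.5620 / 1000 = 328.5202 kg/day
Removed = Load_in * eff / 100 = 328.5202 * 72.0000 / 100 = 236.5345 kg/day
Load_out = Load_in - Removed = 328.5202 - 236.5345 = 91.9857 kg/day


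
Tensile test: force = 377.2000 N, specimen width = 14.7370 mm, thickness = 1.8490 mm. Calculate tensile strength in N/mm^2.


Formula: TS = force / (width * thickness)
Substituting: TS = 377.2000 / (14.7370 * 1.8490)
Result: 13.8429 N/mm^2


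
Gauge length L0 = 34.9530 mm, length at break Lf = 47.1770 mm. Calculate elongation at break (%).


Formula: Elongation = (Lf - L0) / L0 * 100
Substituting: Elongation = (47.1770 - 34.9530) / 34.9530 * 100
Result: 34.9727 %


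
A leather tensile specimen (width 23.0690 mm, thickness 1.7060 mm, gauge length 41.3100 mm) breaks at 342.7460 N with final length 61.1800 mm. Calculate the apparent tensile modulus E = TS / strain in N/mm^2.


TS = F / (w * t) = 342.7460 / (23.0690 * 1.7060) = 8.7089 N/mm^2
strain = (Lf - L0) / L0 = (61.1800 - 41.3100) / 41.3100 = 0.4810
E = TS / strain = 8.7089 / 0.4810 = 18.1060 N/mm^2


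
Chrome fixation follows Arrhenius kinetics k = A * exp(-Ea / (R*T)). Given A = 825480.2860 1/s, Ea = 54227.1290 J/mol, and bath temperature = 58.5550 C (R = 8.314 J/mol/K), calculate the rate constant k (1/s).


T_K = T_C + 273.15 = 58.5550 + 273.15 = 331.7050 K
exponent = -Ea / (R * T_K) = -54227.1290 / (8.314 * 331.7050) = -19.6632
k = A * exp(exponent) = 825480.2860 * exp(-19.6632) = 0.00238276 1/s


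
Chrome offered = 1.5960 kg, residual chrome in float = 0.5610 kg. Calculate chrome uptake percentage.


Formula: Uptake = (offered - residual) / offered * 100
Substituting: Uptake = (1.5960 - 0.5610) / 1.5960 * 100
Result: 64.8496 %


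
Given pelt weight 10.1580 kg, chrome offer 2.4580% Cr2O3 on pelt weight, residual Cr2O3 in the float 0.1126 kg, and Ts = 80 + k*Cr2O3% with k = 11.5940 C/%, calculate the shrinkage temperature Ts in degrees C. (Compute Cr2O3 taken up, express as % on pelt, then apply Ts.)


Offered = pelt * offer_pct / 100 = 10.1580 * 2.4580 / 100 = 0.2497 kg
Uptake = offered - residual = 0.2497 - 0.1126 = 0.1371 kg
Cr2O3% on pelt = uptake / pelt * 100 = 0.1371 / 10.1580 * 100 = 1.3495 %
Ts = 80 + k * Cr2O3% = 80 + 11.5940 * 1.3495 = 95.6463 C


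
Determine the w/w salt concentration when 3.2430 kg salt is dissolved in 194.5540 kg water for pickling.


Formula: Conc = salt / (water + salt) * 100
Substituting: Conc = 3.2430 / (194.5540 + 3.2430) * 100
Result: 1.6396 %


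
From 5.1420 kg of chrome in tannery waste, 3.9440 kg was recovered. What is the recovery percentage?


Formula: Recovery = recovered / input * 100
Substituting: Recovery = 3.9440 / 5.1420 * 100
Result: 76.7017 %


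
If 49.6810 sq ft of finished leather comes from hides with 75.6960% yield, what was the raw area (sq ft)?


Formula: raw = finished * 100 / yield
Substituting: raw = 49.6810 * 100 / 75.6960
Result: 65.6323 sq ft


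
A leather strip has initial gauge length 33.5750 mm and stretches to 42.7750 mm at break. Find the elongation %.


Formula: Elongation = (Lf - L0) / L0 * 100
Substituting: Elongation = (42.7750 - 33.5750) / 33.5750 * 100
Result: 27.4013 %


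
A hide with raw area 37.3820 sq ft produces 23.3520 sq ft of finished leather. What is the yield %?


Formula: Yield = finished / raw * 100
Substituting: Yield = 23.3520 / 37.3820 * 100
Result: 62.4686 %


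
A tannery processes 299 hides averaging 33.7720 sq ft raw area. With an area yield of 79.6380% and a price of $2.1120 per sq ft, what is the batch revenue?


Raw_total = N * avg_area = 299 * 33.7720 = 10097.8280 sq ft
Finished = Raw_total * yield / 100 = 10097.8280 * 79.6380 / 100 = 8041.7083 sq ft
Value = Finished * price = 8041.7083 * 2.1120 = 16984.0879 $


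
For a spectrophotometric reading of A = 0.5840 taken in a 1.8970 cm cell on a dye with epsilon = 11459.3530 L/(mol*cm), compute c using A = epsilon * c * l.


Formula: c = A / (epsilon * l)
Substituting: c = 0.5840 / (11459.3530 * 1.8970)
Result: 2.6865e-05 mol/L


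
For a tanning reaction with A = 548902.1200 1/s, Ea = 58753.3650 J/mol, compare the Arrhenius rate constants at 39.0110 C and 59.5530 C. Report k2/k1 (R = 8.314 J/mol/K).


T1 = 39.0110 + 273.15 = 312.1610 K; T2 = 59.5530 + 273.15 = 332.7030 K
k1 = A * exp(-Ea/(R*T1)) = 548902.1200 * exp(-58753.3650/(8.314*312.1610)) = 8.0872e-05 1/s
k2 = A * exp(-Ea/(R*T2)) = 548902.1200 * exp(-58753.3650/(8.314*332.7030)) = 3.2722e-04 1/s
k2/k1 = 3.2722e-04 / 8.0872e-05 = 4.0461


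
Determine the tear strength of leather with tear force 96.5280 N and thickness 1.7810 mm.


Formula: Tear strength = force / thickness
Substituting: Tear strength = 96.5280 / 1.7810
Result: 54.1988 N/mm


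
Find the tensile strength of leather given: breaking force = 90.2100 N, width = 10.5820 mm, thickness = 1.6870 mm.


Formula: TS = force / (width * thickness)
Substituting: TS = 90.2100 / (10.5820 * 1.6870)
Result: 5.0533 N/mm^2


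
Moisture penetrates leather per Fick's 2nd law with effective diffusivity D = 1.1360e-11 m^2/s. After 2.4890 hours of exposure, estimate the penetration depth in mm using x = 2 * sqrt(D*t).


t = 2.4890 hr * 3600 = 8960.4000 s
D * t = 1.1360e-11 * 8960.4000 = 1.0179e-07
x = 2 * sqrt(D*t) = 2 * sqrt(1.0179e-07) = 6.3809e-04 m = 0.6381 mm


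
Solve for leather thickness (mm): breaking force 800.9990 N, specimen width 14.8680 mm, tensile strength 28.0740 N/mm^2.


Formula: t = F / (TS * w)
Substituting: t = 800.9990 / (28.0740 * 14.8680)
Result: 1.9190 mm


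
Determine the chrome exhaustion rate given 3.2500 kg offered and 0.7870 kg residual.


Formula: Uptake = (offered - residual) / offered * 100
Substituting: Uptake = (3.2500 - 0.7870) / 3.2500 * 100
Result: 75.7846 %


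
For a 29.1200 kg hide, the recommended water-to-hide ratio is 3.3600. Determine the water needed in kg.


Formula: Water = hide_weight * ratio
Substituting: Water = 29.1200 * 3.3600
Result: 97.8432 kg


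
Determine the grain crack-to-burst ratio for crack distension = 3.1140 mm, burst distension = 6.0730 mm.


Formula: Ratio = crack / burst
Substituting: Ratio = 3.1140 / 6.0730
Result: 0.5128


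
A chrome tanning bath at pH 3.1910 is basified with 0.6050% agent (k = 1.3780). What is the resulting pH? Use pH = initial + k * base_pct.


Formula: pH_final = pH_initial + k * base_pct
Substituting: pH_final = 3.1910 + 1.3780 * 0.6050
Result: 4.0247


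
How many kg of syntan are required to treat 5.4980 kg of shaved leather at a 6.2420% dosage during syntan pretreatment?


Formula: Syntan = substrate * pct / 100
Substituting: Syntan = 5.4980 * 6.2420 / 100
Result: 0.3432 kg


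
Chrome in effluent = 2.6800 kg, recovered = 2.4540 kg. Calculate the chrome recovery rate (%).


Formula: Recovery = recovered / input * 100
Substituting: Recovery = 2.4540 / 2.6800 * 100
Result: 91.5672 %


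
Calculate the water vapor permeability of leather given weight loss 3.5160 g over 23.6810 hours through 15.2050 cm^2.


Formula: WVP = loss / (area * time)
Substituting: WVP = 3.5160 / (15.2050 * 23.6810)
Result: 0.00976478 g/(cm^2*hr)


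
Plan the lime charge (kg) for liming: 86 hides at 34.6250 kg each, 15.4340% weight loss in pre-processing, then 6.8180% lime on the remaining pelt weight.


Total_raw = N * avg_wt = 86 * 34.6250 = 2977.7500 kg
Substrate = Total_raw * (1 - loss/100) = 2977.7500 * (1 - 15.4340/100) = 2518.1641 kg
Lime = Substrate * pct / 100 = 2518.1641 * 6.8180 / 100 = 171.6884 kg


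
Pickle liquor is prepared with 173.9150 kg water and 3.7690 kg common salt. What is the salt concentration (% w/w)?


Formula: Conc = salt / (water + salt) * 100
Substituting: Conc = 3.7690 / (173.9150 + 3.7690) * 100
Result: 2.1212 %


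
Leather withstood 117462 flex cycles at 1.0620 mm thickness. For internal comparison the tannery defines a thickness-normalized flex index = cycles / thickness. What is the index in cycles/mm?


Formula: Index = cycles / thickness
Substituting: Index = 117462 / 1.0620
Result: 110604.5198 cycles/mm


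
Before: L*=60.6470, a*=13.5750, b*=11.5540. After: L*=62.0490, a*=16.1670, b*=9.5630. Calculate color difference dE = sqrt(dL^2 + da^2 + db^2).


dL = 1.4020, da = 2.5920, db = -1.9910
dE = sqrt(1.4020^2 + 2.5920^2 + (-1.9910)^2) = 3.5564


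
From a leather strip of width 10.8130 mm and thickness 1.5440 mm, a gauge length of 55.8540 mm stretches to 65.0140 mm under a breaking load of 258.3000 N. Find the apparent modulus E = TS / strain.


TS = F / (w * t) = 258.3000 / (10.8130 * 1.5440) = 15.4714 N/mm^2
strain = (Lf - L0) / L0 = (65.0140 - 55.8540) / 55.8540 = 0.1640
E = TS / strain = 15.4714 / 0.1640 = 94.3387 N/mm^2


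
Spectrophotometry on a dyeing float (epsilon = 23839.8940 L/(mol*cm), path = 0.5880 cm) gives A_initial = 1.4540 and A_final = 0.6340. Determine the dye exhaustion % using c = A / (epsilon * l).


c_initial = A_i / (epsilon * l) = 1.4540 / (23839.8940 * 0.5880) = 1.0372e-04 mol/L
c_final = A_f / (epsilon * l) = 0.6340 / (23839.8940 * 0.5880) = 4.5228e-05 mol/L
Exhaustion = (c_initial - c_final) / c_initial * 100 = (1.0372e-04 - 4.5228e-05) / 1.0372e-04 * 100 = 56.3961 %


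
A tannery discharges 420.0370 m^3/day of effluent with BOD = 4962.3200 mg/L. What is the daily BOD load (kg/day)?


Formula: BOD_load = volume * conc / 1000
Substituting: BOD_load = 420.0370 * 4962.3200 / 1000
Result: 2084.3580 kg/day


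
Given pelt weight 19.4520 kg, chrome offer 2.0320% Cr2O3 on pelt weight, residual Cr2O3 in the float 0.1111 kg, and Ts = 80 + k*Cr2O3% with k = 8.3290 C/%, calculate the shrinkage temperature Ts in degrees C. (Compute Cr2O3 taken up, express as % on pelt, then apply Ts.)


Offered = pelt * offer_pct / 100 = 19.4520 * 2.0320 / 100 = 0.3953 kg
Uptake = offered - residual = 0.3953 - 0.1111 = 0.2842 kg
Cr2O3% on pelt = uptake / pelt * 100 = 0.2842 / 19.4520 * 100 = 1.4609 %
Ts = 80 + k * Cr2O3% = 80 + 8.3290 * 1.4609 = 92.1674 C


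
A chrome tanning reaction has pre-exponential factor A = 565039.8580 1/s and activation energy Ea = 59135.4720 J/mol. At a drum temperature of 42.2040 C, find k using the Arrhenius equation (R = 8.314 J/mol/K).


T_K = T_C + 273.15 = 42.2040 + 273.15 = 315.3540 K
exponent = -Ea / (R * T_K) = -59135.4720 / (8.314 * 315.3540) = -22.5548
k = A * exp(exponent) = 565039.8580 * exp(-22.5548) = 9.0498e-05 1/s


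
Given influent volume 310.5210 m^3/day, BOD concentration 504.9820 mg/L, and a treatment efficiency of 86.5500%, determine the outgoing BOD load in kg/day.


Load_in = volume * conc / 1000 = 310.5210 * 504.9820 / 1000 = 156.8075 kg/day
Removed = Load_in * eff / 100 = 156.8075 * 86.5500 / 100 = 135.7169 kg/day
Load_out = Load_in - Removed = 156.8075 - 135.7169 = 21.0906 kg/day


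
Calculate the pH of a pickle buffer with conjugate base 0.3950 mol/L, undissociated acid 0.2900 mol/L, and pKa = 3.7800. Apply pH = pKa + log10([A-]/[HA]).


ratio = [A-] / [HA] = 0.3950 / 0.2900 = 1.3621
log10(ratio) = 0.1342
pH = pKa + log10(ratio) = 3.7800 + 0.1342 = 3.9142


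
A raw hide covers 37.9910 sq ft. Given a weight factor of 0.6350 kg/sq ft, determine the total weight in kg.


Formula: Weight = area * weight_per_sqft
Substituting: Weight = 37.9910 * 0.6350
Result: 24.1243 kg


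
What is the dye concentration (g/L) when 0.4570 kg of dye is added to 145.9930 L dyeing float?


Formula: Conc = dye_mass(kg) / volume(L) * 1000
Substituting: Conc = 0.4570 / 145.9930 * 1000
Result: 3.1303 g/L
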